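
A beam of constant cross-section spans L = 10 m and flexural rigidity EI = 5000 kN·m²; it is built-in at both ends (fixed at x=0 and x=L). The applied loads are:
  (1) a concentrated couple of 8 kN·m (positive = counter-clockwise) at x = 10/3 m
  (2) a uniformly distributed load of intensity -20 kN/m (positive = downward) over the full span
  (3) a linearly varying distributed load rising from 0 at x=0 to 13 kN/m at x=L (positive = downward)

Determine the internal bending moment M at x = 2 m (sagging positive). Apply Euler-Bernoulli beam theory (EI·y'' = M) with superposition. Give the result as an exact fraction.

Load 1 — applied couple M₀=8 kN·m at a=10/3 m (b=L-a=20/3):
  M_1 = R_Ax - M_A  [x≤a] with R_A=16/15, M_A=0 = (16/15)·2 - 0 = 32/15 kN·m
Load 2 — uniform load w=-20 kN/m over full span:
  M_2 = wLx/2 - wL²/12 - wx²/2 = (-20)·10·2/2 - (-20)·10²/12 - (-20)·2²/2 = 20/3 kN·m
Load 3 — triangular load w₀=13 kN/m (0→w₀ over full span):
  M_3 = 3w₀Lx/20 - w₀L²/30 - w₀x³/(6L) = 3·13·10·2/20 - 13·10²/30 - 13·2³/(6·10) = -91/15 kN·m
Superposition: M = Σ M_i = 41/15 kN·m ≈ 2.733333 kN·m

M(2) = 41/15 kN·m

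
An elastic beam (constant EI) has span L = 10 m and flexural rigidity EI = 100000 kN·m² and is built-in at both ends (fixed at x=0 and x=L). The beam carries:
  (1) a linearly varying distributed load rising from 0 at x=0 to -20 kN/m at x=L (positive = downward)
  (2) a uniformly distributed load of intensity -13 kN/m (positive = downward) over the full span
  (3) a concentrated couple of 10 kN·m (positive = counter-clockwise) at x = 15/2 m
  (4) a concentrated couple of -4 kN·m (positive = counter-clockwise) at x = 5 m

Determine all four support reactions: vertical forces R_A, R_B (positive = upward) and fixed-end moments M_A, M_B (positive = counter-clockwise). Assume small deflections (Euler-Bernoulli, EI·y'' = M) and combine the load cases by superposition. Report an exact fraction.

Load 1 — triangular load w₀=-20 kN/m (0→w₀ over full span):
  R_A = 3w₀L/20 = 3·(-20)·10/20 = -30 kN
  M_A = w₀L²/30 = (-20)·10²/30 = -200/3 kN·m
  R_B = 7w₀L/20 = 7·(-20)·10/20 = -70 kN
  M_B = -w₀L²/20 = -(-20)·10²/20 = 100 kN·m
Load 2 — uniform load w=-13 kN/m over full span:
  R_A = wL/2 = (-13)·10/2 = -65 kN
  M_A = wL²/12 = (-13)·10²/12 = -325/3 kN·m
  R_B = wL/2 = (-13)·10/2 = -65 kN
  M_B = -wL²/12 = -(-13)·10²/12 = 325/3 kN·m
Load 3 — applied couple M₀=10 kN·m at a=15/2 m (b=L-a=5/2):
  R_A = 6M₀ab/L³ = 6·10·(15/2)·(5/2)/10³ = 9/8 kN
  M_A = M₀b(2a-b)/L² = 10·(5/2)·(2·(15/2)-(5/2))/10² = 25/8 kN·m
  R_B = -6M₀ab/L³ = -6·10·(15/2)·(5/2)/10³ = -9/8 kN
  M_B = M₀a(2b-a)/L² = 10·(15/2)·(2·(5/2)-(15/2))/10² = -15/8 kN·m
Load 4 — applied couple M₀=-4 kN·m at a=5 m (b=L-a=5):
  R_A = 6M₀ab/L³ = 6·(-4)·5·5/10³ = -3/5 kN
  M_A = M₀b(2a-b)/L² = (-4)·5·(2·5-5)/10² = -1 kN·m
  R_B = -6M₀ab/L³ = -6·(-4)·5·5/10³ = 3/5 kN
  M_B = M₀a(2b-a)/L² = (-4)·5·(2·5-5)/10² = -1 kN·m
Superposition: R_A = -3779/40 kN, M_A = -1383/8 kN·m, R_B = -5421/40 kN, M_B = 4931/24 kN·m

R_A = -3779/40 kN, M_A = -1383/8 kN·m, R_B = -5421/40 kN, M_B = 4931/24 kN·m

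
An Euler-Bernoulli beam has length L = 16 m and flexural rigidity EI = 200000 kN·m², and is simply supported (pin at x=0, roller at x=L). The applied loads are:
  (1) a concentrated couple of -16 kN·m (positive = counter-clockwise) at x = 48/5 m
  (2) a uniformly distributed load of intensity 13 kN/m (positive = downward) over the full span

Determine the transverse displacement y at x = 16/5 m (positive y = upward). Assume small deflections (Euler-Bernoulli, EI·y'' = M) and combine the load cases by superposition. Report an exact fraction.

Load 1 — applied couple M₀=-16 kN·m at a=48/5 m (b=L-a=32/5):
  y_1 = (M₀x³/(6L)+C₁x)/EI  [x≤a] with C₁=M₀(3b²-L²)/(6L)=1664/75 = ((-16)·(16/5)³/(6·16)+(1664/75)·(16/5))/200000 = 128/390625 m
Load 2 — uniform load w=13 kN/m over full span:
  y_2 = -wx(L³-2Lx²+x³)/(24EI) = -13·(16/5)·(16³-2·16·(16/5)²+(16/5)³)/(24·200000) = -193024/5859375 m
Superposition: y = Σ y_i = -191104/5859375 m ≈ -0.032615 m

y(16/5) = -191104/5859375 m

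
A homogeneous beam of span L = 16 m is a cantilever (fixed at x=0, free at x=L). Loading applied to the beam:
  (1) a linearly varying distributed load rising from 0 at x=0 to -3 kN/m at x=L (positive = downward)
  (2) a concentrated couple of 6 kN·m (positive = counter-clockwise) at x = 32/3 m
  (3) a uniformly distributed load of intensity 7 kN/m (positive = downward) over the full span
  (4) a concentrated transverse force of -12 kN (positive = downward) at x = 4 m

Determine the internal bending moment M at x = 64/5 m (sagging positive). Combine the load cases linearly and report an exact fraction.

Load 1 — triangular load w₀=-3 kN/m (0→w₀ over full span):
  M_1 = w₀Lx/2 - w₀L²/3 - w₀x³/(6L) = (-3)·16·(64/5)/2 - (-3)·16²/3 - (-3)·(64/5)³/(6·16) = 1792/125 kN·m
Load 2 — applied couple M₀=6 kN·m at a=32/3 m (b=L-a=16/3):
  M_2 = 0  [x>a] = 0 kN·m
Load 3 — uniform load w=7 kN/m over full span:
  M_3 = -w(L-x)²/2 = -7·(16-(64/5))²/2 = -896/25 kN·m
Load 4 — point force P=-12 kN at a=4 m (b=L-a=12):
  M_4 = 0  [x>a] = 0 kN·m
Superposition: M = Σ M_i = -2688/125 kN·m ≈ -21.504000 kN·m

M(64/5) = -2688/125 kN·m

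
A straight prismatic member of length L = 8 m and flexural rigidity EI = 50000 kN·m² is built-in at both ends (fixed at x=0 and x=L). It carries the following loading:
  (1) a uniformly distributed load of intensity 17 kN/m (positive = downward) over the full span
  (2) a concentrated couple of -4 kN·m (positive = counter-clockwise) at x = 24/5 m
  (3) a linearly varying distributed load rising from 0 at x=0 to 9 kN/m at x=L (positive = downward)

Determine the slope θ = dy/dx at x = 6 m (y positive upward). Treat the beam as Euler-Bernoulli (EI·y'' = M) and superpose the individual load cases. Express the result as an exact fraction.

θ(6) = 8597/5000000 rad

Load 1 — uniform load w=17 kN/m over full span:
  θ_1 = -wx(L-x)(L-2x)/(12EI) = -17·6·(8-6)·(8-2·6)/(12·50000) = 17/12500 rad
Load 2 — applied couple M₀=-4 kN·m at a=24/5 m (b=L-a=16/5):
  θ_2 = (R_Ax²/2 - M_Ax - M₀(x-a))/EI  [x>a] with R_A=-18/25, M_A=-32/25 = ((-18/25)·6²/2 - (-32/25)·6 - (-4)·(6-(24/5)))/50000 = -3/312500 rad
Load 3 — triangular load w₀=9 kN/m (0→w₀ over full span):
  θ_3 = -w₀(2x(L-x)(L-2x)(x+2L)+x²(L-x)²)/(120LEI) = -9·(2·6·(8-6)·(8-2·6)·(6+2·8)+6²·(8-6)²)/(120·8·50000) = 369/1000000 rad
Superposition: θ = Σ θ_i = 8597/5000000 rad ≈ 0.001719 rad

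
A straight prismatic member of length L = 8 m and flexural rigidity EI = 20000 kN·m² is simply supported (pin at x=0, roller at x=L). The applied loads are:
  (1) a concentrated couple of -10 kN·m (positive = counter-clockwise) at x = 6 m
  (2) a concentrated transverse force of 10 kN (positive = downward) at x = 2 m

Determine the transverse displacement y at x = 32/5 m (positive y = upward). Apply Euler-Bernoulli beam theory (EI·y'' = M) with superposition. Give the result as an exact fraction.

y(32/5) = -427/375000 m

Load 1 — applied couple M₀=-10 kN·m at a=6 m (b=L-a=2):
  y_1 = (M₀x³/(6L)-M₀(x-a)²/2+C₁x)/EI  [x>a] with C₁=M₀(3b²-L²)/(6L)=65/6 = ((-10)·(32/5)³/(6·8)-(-10)·((32/5)-6)²/2+(65/6)·(32/5))/20000 = 97/125000 m
Load 2 — point force P=10 kN at a=2 m (b=L-a=6):
  y_2 = -Pa(L-x)(2Lx-a²-x²)/(6LEI)  [x>a] = -10·2·(8-(32/5))·(2·8·(32/5)-2²-(32/5)²)/(6·8·20000) = -359/187500 m
Superposition: y = Σ y_i = -427/375000 m ≈ -0.001139 m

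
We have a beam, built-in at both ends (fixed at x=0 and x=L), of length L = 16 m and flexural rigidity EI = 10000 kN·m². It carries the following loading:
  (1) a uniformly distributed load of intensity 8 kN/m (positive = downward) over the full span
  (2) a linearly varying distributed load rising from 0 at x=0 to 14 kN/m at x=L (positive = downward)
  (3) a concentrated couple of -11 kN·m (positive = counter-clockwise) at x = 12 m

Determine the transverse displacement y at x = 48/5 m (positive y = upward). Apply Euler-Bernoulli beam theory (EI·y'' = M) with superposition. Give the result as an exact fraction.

y(48/5) = -4607391/19531250 m

Load 1 — uniform load w=8 kN/m over full span:
  y_1 = -wx²(L-x)²/(24EI) = -8·(48/5)²·(16-(48/5))²/(24·10000) = -49152/390625 m
Load 2 — triangular load w₀=14 kN/m (0→w₀ over full span):
  y_2 = -w₀x²(L-x)²(x+2L)/(120LEI) = -14·(48/5)²·(16-(48/5))²·((48/5)+2·16)/(120·16·10000) = -1118208/9765625 m
Load 3 — applied couple M₀=-11 kN·m at a=12 m (b=L-a=4):
  y_3 = (R_Ax³/6 - M_Ax²/2)/EI  [x≤a] with R_A=-99/128, M_A=-55/16 = ((-99/128)·(48/5)³/6 - (-55/16)·(48/5)²/2)/10000 = 693/156250 m
Superposition: y = Σ y_i = -4607391/19531250 m ≈ -0.235898 m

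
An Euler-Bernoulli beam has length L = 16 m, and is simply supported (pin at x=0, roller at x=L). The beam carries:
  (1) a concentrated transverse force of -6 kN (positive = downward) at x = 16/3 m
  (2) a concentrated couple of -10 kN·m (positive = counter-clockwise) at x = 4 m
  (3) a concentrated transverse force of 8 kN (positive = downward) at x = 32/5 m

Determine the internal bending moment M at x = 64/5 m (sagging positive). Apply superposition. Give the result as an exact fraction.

Load 1 — point force P=-6 kN at a=16/3 m (b=L-a=32/3):
  M_1 = Pa(L-x)/L  [x>a] = (-6)·(16/3)·(16-(64/5))/16 = -32/5 kN·m
Load 2 — applied couple M₀=-10 kN·m at a=4 m (b=L-a=12):
  M_2 = M₀x/L - M₀  [x>a] = (-10)·(64/5)/16 - (-10) = 2 kN·m
Load 3 — point force P=8 kN at a=32/5 m (b=L-a=48/5):
  M_3 = Pa(L-x)/L  [x>a] = 8·(32/5)·(16-(64/5))/16 = 256/25 kN·m
Superposition: M = Σ M_i = 146/25 kN·m ≈ 5.840000 kN·m

M(64/5) = 146/25 kN·m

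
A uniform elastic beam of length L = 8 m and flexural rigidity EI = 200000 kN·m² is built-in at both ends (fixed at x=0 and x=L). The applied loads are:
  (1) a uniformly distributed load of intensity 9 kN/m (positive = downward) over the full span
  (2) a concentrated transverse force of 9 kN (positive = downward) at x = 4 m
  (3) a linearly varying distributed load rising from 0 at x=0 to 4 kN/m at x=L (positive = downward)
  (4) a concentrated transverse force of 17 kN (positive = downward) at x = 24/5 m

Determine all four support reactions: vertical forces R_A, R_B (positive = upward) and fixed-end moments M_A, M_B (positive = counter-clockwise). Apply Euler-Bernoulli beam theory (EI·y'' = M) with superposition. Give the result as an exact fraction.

Load 1 — uniform load w=9 kN/m over full span:
  R_A = wL/2 = 9·8/2 = 36 kN
  M_A = wL²/12 = 9·8²/12 = 48 kN·m
  R_B = wL/2 = 9·8/2 = 36 kN
  M_B = -wL²/12 = -9·8²/12 = -48 kN·m
Load 2 — point force P=9 kN at a=4 m (b=L-a=4):
  R_A = Pb²(3a+b)/L³ = 9·4²·(3·4+4)/8³ = 9/2 kN
  M_A = Pab²/L² = 9·4·4²/8² = 9 kN·m
  R_B = Pa²(a+3b)/L³ = 9·4²·(4+3·4)/8³ = 9/2 kN
  M_B = -Pa²b/L² = -9·4²·4/8² = -9 kN·m
Load 3 — triangular load w₀=4 kN/m (0→w₀ over full span):
  R_A = 3w₀L/20 = 3·4·8/20 = 24/5 kN
  M_A = w₀L²/30 = 4·8²/30 = 128/15 kN·m
  R_B = 7w₀L/20 = 7·4·8/20 = 56/5 kN
  M_B = -w₀L²/20 = -4·8²/20 = -64/5 kN·m
Load 4 — point force P=17 kN at a=24/5 m (b=L-a=16/5):
  R_A = Pb²(3a+b)/L³ = 17·(16/5)²·(3·(24/5)+(16/5))/8³ = 748/125 kN
  M_A = Pab²/L² = 17·(24/5)·(16/5)²/8² = 1632/125 kN·m
  R_B = Pa²(a+3b)/L³ = 17·(24/5)²·((24/5)+3·(16/5))/8³ = 1377/125 kN
  M_B = -Pa²b/L² = -17·(24/5)²·(16/5)/8² = -2448/125 kN·m
Superposition: R_A = 12821/250 kN, M_A = 29471/375 kN·m, R_B = 15679/250 kN, M_B = -11173/125 kN·m

R_A = 12821/250 kN, M_A = 29471/375 kN·m, R_B = 15679/250 kN, M_B = -11173/125 kN·m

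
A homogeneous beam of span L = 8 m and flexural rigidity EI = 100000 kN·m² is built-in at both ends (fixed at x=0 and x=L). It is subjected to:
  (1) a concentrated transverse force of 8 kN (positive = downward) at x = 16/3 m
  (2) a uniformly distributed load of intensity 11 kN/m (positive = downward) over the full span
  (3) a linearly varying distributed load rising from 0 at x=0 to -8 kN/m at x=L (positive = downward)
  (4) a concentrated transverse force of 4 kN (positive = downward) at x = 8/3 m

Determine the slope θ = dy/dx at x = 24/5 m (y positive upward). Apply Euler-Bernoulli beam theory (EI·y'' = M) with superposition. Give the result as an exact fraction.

θ(24/5) = 1136/5859375 rad

Load 1 — point force P=8 kN at a=16/3 m (b=L-a=8/3):
  θ_1 = -Pb²x(2aL-(3a+b)x)/(2L³EI)  [x≤a] = -8·(8/3)²·(24/5)·(2·(16/3)·8-(3·(16/3)+(8/3))·(24/5))/(2·8³·100000) = 8/703125 rad
Load 2 — uniform load w=11 kN/m over full span:
  θ_2 = -wx(L-x)(L-2x)/(12EI) = -11·(24/5)·(8-(24/5))·(8-2·(24/5))/(12·100000) = 88/390625 rad
Load 3 — triangular load w₀=-8 kN/m (0→w₀ over full span):
  θ_3 = -w₀(2x(L-x)(L-2x)(x+2L)+x²(L-x)²)/(120LEI) = -(-8)·(2·(24/5)·(8-(24/5))·(8-2·(24/5))·((24/5)+2·8)+(24/5)²·(8-(24/5))²)/(120·8·100000) = -128/1953125 rad
Load 4 — point force P=4 kN at a=8/3 m (b=L-a=16/3):
  θ_4 = Pa²(L-x)(2bL-(3b+a)(L-x))/(2L³EI)  [x>a] = 4·(8/3)²·(8-(24/5))·(2·(16/3)·8-(3·(16/3)+(8/3))·(8-(24/5)))/(2·8³·100000) = 16/703125 rad
Superposition: θ = Σ θ_i = 1136/5859375 rad ≈ 0.000194 rad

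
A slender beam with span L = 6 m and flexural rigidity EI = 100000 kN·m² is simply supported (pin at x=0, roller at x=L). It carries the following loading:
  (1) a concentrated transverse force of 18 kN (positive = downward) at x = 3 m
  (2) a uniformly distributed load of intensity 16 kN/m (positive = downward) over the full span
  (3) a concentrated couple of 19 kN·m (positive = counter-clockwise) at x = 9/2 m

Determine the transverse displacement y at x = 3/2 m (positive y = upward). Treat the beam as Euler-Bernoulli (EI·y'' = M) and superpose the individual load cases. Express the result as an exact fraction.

Load 1 — point force P=18 kN at a=3 m (b=L-a=3):
  y_1 = -Pbx(L²-b²-x²)/(6LEI)  [x≤a] = -18·3·(3/2)·(6²-3²-(3/2)²)/(6·6·100000) = -891/1600000 m
Load 2 — uniform load w=16 kN/m over full span:
  y_2 = -wx(L³-2Lx²+x³)/(24EI) = -16·(3/2)·(6³-2·6·(3/2)²+(3/2)³)/(24·100000) = -1539/800000 m
Load 3 — applied couple M₀=19 kN·m at a=9/2 m (b=L-a=3/2):
  y_3 = (M₀x³/(6L)+C₁x)/EI  [x≤a] with C₁=M₀(3b²-L²)/(6L)=-247/16 = (19·(3/2)³/(6·6)+(-247/16)·(3/2))/100000 = -171/800000 m
Superposition: y = Σ y_i = -4311/1600000 m ≈ -0.002694 m

y(3/2) = -4311/1600000 m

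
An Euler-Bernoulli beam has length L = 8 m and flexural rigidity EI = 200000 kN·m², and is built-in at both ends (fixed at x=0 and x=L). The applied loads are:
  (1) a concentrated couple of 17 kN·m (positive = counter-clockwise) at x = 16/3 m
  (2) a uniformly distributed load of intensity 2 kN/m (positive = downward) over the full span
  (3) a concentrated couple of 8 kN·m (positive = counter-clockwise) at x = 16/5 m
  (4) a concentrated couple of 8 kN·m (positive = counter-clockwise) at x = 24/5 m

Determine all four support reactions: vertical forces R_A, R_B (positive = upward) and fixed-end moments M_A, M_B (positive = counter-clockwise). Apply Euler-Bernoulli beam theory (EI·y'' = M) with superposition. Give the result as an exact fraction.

Load 1 — applied couple M₀=17 kN·m at a=16/3 m (b=L-a=8/3):
  R_A = 6M₀ab/L³ = 6·17·(16/3)·(8/3)/8³ = 17/6 kN
  M_A = M₀b(2a-b)/L² = 17·(8/3)·(2·(16/3)-(8/3))/8² = 17/3 kN·m
  R_B = -6M₀ab/L³ = -6·17·(16/3)·(8/3)/8³ = -17/6 kN
  M_B = M₀a(2b-a)/L² = 17·(16/3)·(2·(8/3)-(16/3))/8² = 0 kN·m
Load 2 — uniform load w=2 kN/m over full span:
  R_A = wL/2 = 2·8/2 = 8 kN
  M_A = wL²/12 = 2·8²/12 = 32/3 kN·m
  R_B = wL/2 = 2·8/2 = 8 kN
  M_B = -wL²/12 = -2·8²/12 = -32/3 kN·m
Load 3 — applied couple M₀=8 kN·m at a=16/5 m (b=L-a=24/5):
  R_A = 6M₀ab/L³ = 6·8·(16/5)·(24/5)/8³ = 36/25 kN
  M_A = M₀b(2a-b)/L² = 8·(24/5)·(2·(16/5)-(24/5))/8² = 24/25 kN·m
  R_B = -6M₀ab/L³ = -6·8·(16/5)·(24/5)/8³ = -36/25 kN
  M_B = M₀a(2b-a)/L² = 8·(16/5)·(2·(24/5)-(16/5))/8² = 64/25 kN·m
Load 4 — applied couple M₀=8 kN·m at a=24/5 m (b=L-a=16/5):
  R_A = 6M₀ab/L³ = 6·8·(24/5)·(16/5)/8³ = 36/25 kN
  M_A = M₀b(2a-b)/L² = 8·(16/5)·(2·(24/5)-(16/5))/8² = 64/25 kN·m
  R_B = -6M₀ab/L³ = -6·8·(24/5)·(16/5)/8³ = -36/25 kN
  M_B = M₀a(2b-a)/L² = 8·(24/5)·(2·(16/5)-(24/5))/8² = 24/25 kN·m
Superposition: R_A = 2057/150 kN, M_A = 1489/75 kN·m, R_B = 343/150 kN, M_B = -536/75 kN·m

R_A = 2057/150 kN, M_A = 1489/75 kN·m, R_B = 343/150 kN, M_B = -536/75 kN·m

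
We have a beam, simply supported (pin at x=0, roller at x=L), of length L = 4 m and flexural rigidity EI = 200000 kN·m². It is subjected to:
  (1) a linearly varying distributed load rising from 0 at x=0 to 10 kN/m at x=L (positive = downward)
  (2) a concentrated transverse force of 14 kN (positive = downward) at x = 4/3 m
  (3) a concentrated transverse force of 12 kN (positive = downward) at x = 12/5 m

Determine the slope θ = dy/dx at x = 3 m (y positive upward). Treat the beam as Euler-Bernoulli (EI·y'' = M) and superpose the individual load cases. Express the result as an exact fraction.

Load 1 — triangular load w₀=10 kN/m (0→w₀ over full span):
  θ_1 = -w₀(7L⁴-30L²x²+15x⁴)/(360LEI) = -10·(7·4⁴-30·4²·3²+15·3⁴)/(360·4·200000) = 1313/28800000 rad
Load 2 — point force P=14 kN at a=4/3 m (b=L-a=8/3):
  θ_2 = -Pa(2L²-6Lx+3x²+a²)/(6LEI)  [x>a] = -14·(4/3)·(2·4²-6·4·3+3·3²+(4/3)²)/(6·4·200000) = 707/16200000 rad
Load 3 — point force P=12 kN at a=12/5 m (b=L-a=8/5):
  θ_3 = -Pa(2L²-6Lx+3x²+a²)/(6LEI)  [x>a] = -12·(12/5)·(2·4²-6·4·3+3·3²+(12/5)²)/(6·4·200000) = 543/12500000 rad
Superposition: θ = Σ θ_i = 4298581/32400000000 rad ≈ 0.000133 rad

θ(3) = 4298581/32400000000 rad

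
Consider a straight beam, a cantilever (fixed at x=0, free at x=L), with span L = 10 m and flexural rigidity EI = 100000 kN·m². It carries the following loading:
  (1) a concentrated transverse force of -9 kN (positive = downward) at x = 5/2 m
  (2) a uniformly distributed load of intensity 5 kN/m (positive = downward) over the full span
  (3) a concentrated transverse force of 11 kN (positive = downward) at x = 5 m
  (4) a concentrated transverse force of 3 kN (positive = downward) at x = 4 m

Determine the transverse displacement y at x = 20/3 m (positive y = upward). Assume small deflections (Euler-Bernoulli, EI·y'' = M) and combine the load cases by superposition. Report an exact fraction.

Load 1 — point force P=-9 kN at a=5/2 m (b=L-a=15/2):
  y_1 = -Pa²(3x-a)/(6EI)  [x>a] = -(-9)·(5/2)²·(3·(20/3)-(5/2))/(6·100000) = 21/12800 m
Load 2 — uniform load w=5 kN/m over full span:
  y_2 = -wx²(x²-4Lx+6L²)/(24EI) = -5·(20/3)²·((20/3)²-4·10·(20/3)+6·10²)/(24·100000) = -17/486 m
Load 3 — point force P=11 kN at a=5 m (b=L-a=5):
  y_3 = -Pa²(3x-a)/(6EI)  [x>a] = -11·5²·(3·(20/3)-5)/(6·100000) = -11/1600 m
Load 4 — point force P=3 kN at a=4 m (b=L-a=6):
  y_4 = -Pa²(3x-a)/(6EI)  [x>a] = -3·4²·(3·(20/3)-4)/(6·100000) = -4/3125 m
Superposition: y = Σ y_i = -16132789/388800000 m ≈ -0.041494 m

y(20/3) = -16132789/388800000 m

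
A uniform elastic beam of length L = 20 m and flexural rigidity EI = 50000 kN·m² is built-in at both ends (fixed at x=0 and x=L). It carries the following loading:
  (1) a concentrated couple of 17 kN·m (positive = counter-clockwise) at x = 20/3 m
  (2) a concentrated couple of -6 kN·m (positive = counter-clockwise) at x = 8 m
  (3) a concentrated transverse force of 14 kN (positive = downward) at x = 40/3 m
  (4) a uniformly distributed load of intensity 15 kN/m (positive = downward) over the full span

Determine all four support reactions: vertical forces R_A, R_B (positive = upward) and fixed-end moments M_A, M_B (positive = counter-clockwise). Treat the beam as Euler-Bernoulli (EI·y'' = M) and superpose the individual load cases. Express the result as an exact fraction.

R_A = 520867/3375 kN, M_A = 351014/675 kN·m, R_B = 538883/3375 kN, M_B = -362971/675 kN·m

Load 1 — applied couple M₀=17 kN·m at a=20/3 m (b=L-a=40/3):
  R_A = 6M₀ab/L³ = 6·17·(20/3)·(40/3)/20³ = 17/15 kN
  M_A = M₀b(2a-b)/L² = 17·(40/3)·(2·(20/3)-(40/3))/20² = 0 kN·m
  R_B = -6M₀ab/L³ = -6·17·(20/3)·(40/3)/20³ = -17/15 kN
  M_B = M₀a(2b-a)/L² = 17·(20/3)·(2·(40/3)-(20/3))/20² = 17/3 kN·m
Load 2 — applied couple M₀=-6 kN·m at a=8 m (b=L-a=12):
  R_A = 6M₀ab/L³ = 6·(-6)·8·12/20³ = -54/125 kN
  M_A = M₀b(2a-b)/L² = (-6)·12·(2·8-12)/20² = -18/25 kN·m
  R_B = -6M₀ab/L³ = -6·(-6)·8·12/20³ = 54/125 kN
  M_B = M₀a(2b-a)/L² = (-6)·8·(2·12-8)/20² = -48/25 kN·m
Load 3 — point force P=14 kN at a=40/3 m (b=L-a=20/3):
  R_A = Pb²(3a+b)/L³ = 14·(20/3)²·(3·(40/3)+(20/3))/20³ = 98/27 kN
  M_A = Pab²/L² = 14·(40/3)·(20/3)²/20² = 560/27 kN·m
  R_B = Pa²(a+3b)/L³ = 14·(40/3)²·((40/3)+3·(20/3))/20³ = 280/27 kN
  M_B = -Pa²b/L² = -14·(40/3)²·(20/3)/20² = -1120/27 kN·m
Load 4 — uniform load w=15 kN/m over full span:
  R_A = wL/2 = 15·20/2 = 150 kN
  M_A = wL²/12 = 15·20²/12 = 500 kN·m
  R_B = wL/2 = 15·20/2 = 150 kN
  M_B = -wL²/12 = -15·20²/12 = -500 kN·m
Superposition: R_A = 520867/3375 kN, M_A = 351014/675 kN·m, R_B = 538883/3375 kN, M_B = -362971/675 kN·m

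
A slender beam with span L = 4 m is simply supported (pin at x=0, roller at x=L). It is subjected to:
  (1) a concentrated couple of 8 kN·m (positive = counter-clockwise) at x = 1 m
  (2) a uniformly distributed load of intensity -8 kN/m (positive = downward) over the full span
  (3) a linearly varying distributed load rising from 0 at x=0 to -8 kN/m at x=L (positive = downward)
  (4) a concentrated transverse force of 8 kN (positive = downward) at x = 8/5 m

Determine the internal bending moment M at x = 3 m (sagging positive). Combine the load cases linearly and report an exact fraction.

M(3) = -89/5 kN·m

Load 1 — applied couple M₀=8 kN·m at a=1 m (b=L-a=3):
  M_1 = M₀x/L - M₀  [x>a] = 8·3/4 - 8 = -2 kN·m
Load 2 — uniform load w=-8 kN/m over full span:
  M_2 = wx(L-x)/2 = (-8)·3·(4-3)/2 = -12 kN·m
Load 3 — triangular load w₀=-8 kN/m (0→w₀ over full span):
  M_3 = w₀Lx/6 - w₀x³/(6L) = (-8)·4·3/6 - (-8)·3³/(6·4) = -7 kN·m
Load 4 — point force P=8 kN at a=8/5 m (b=L-a=12/5):
  M_4 = Pa(L-x)/L  [x>a] = 8·(8/5)·(4-3)/4 = 16/5 kN·m
Superposition: M = Σ M_i = -89/5 kN·m ≈ -17.800000 kN·m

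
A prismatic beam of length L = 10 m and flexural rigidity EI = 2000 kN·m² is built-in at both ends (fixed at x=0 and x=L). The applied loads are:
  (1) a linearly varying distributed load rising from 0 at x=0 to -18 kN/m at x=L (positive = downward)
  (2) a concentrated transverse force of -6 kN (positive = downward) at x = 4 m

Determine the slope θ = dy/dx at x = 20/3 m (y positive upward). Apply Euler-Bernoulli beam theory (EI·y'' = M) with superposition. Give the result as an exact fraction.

Load 1 — triangular load w₀=-18 kN/m (0→w₀ over full span):
  θ_1 = -w₀(2x(L-x)(L-2x)(x+2L)+x²(L-x)²)/(120LEI) = -(-18)·(2·(20/3)·(10-(20/3))·(10-2·(20/3))·((20/3)+2·10)+(20/3)²·(10-(20/3))²)/(120·10·2000) = -7/270 rad
Load 2 — point force P=-6 kN at a=4 m (b=L-a=6):
  θ_2 = Pa²(L-x)(2bL-(3b+a)(L-x))/(2L³EI)  [x>a] = (-6)·4²·(10-(20/3))·(2·6·10-(3·6+4)·(10-(20/3)))/(2·10³·2000) = -7/1875 rad
Superposition: θ = Σ θ_i = -1001/33750 rad ≈ -0.029659 rad

θ(20/3) = -1001/33750 rad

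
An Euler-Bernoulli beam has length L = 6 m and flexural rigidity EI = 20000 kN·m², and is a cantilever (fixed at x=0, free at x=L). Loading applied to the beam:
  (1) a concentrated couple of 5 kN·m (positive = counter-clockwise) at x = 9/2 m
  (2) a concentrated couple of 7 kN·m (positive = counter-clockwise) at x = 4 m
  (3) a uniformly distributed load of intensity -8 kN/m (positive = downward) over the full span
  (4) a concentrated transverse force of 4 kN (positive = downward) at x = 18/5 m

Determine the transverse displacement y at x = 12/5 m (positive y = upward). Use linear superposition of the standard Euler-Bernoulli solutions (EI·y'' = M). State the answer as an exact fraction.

Load 1 — applied couple M₀=5 kN·m at a=9/2 m (b=L-a=3/2):
  y_1 = M₀x²/(2EI)  [x≤a] = 5·(12/5)²/(2·20000) = 9/12500 m
Load 2 — applied couple M₀=7 kN·m at a=4 m (b=L-a=2):
  y_2 = M₀x²/(2EI)  [x≤a] = 7·(12/5)²/(2·20000) = 63/62500 m
Load 3 — uniform load w=-8 kN/m over full span:
  y_3 = -wx²(x²-4Lx+6L²)/(24EI) = -(-8)·(12/5)²·((12/5)²-4·6·(12/5)+6·6²)/(24·20000) = 6156/390625 m
Load 4 — point force P=4 kN at a=18/5 m (b=L-a=12/5):
  y_4 = -Px²(3a-x)/(6EI)  [x≤a] = -4·(12/5)²·(3·(18/5)-(12/5))/(6·20000) = -126/78125 m
Superposition: y = Σ y_i = 6201/390625 m ≈ 0.015875 m

y(12/5) = 6201/390625 m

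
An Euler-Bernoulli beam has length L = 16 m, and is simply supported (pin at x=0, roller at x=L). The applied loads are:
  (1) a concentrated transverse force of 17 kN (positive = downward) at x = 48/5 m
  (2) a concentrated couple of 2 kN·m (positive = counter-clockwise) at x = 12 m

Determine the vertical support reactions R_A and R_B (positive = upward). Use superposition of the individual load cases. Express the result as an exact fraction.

Load 1 — point force P=17 kN at a=48/5 m (b=L-a=32/5):
  R_A = Pb/L = 17·(32/5)/16 = 34/5 kN
  R_B = Pa/L = 17·(48/5)/16 = 51/5 kN
Load 2 — applied couple M₀=2 kN·m at a=12 m (b=L-a=4):
  R_A = M₀/L = 2/16 = 1/8 kN
  R_B = -M₀/L = -2/16 = -1/8 kN
Superposition: R_A = 277/40 kN, R_B = 403/40 kN

R_A = 277/40 kN, R_B = 403/40 kN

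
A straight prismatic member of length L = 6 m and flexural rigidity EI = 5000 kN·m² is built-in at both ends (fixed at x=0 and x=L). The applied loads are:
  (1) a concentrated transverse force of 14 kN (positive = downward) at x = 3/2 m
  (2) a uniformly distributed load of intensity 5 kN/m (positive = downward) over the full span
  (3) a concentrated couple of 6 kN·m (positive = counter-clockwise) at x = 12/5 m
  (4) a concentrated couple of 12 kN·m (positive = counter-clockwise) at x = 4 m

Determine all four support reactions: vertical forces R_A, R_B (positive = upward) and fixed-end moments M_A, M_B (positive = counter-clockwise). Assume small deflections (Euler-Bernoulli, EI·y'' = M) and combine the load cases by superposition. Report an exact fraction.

Load 1 — point force P=14 kN at a=3/2 m (b=L-a=9/2):
  R_A = Pb²(3a+b)/L³ = 14·(9/2)²·(3·(3/2)+(9/2))/6³ = 189/16 kN
  M_A = Pab²/L² = 14·(3/2)·(9/2)²/6² = 189/16 kN·m
  R_B = Pa²(a+3b)/L³ = 14·(3/2)²·((3/2)+3·(9/2))/6³ = 35/16 kN
  M_B = -Pa²b/L² = -14·(3/2)²·(9/2)/6² = -63/16 kN·m
Load 2 — uniform load w=5 kN/m over full span:
  R_A = wL/2 = 5·6/2 = 15 kN
  M_A = wL²/12 = 5·6²/12 = 15 kN·m
  R_B = wL/2 = 5·6/2 = 15 kN
  M_B = -wL²/12 = -5·6²/12 = -15 kN·m
Load 3 — applied couple M₀=6 kN·m at a=12/5 m (b=L-a=18/5):
  R_A = 6M₀ab/L³ = 6·6·(12/5)·(18/5)/6³ = 36/25 kN
  M_A = M₀b(2a-b)/L² = 6·(18/5)·(2·(12/5)-(18/5))/6² = 18/25 kN·m
  R_B = -6M₀ab/L³ = -6·6·(12/5)·(18/5)/6³ = -36/25 kN
  M_B = M₀a(2b-a)/L² = 6·(12/5)·(2·(18/5)-(12/5))/6² = 48/25 kN·m
Load 4 — applied couple M₀=12 kN·m at a=4 m (b=L-a=2):
  R_A = 6M₀ab/L³ = 6·12·4·2/6³ = 8/3 kN
  M_A = M₀b(2a-b)/L² = 12·2·(2·4-2)/6² = 4 kN·m
  R_B = -6M₀ab/L³ = -6·12·4·2/6³ = -8/3 kN
  M_B = M₀a(2b-a)/L² = 12·4·(2·2-4)/6² = 0 kN·m
Superposition: R_A = 37103/1200 kN, M_A = 12613/400 kN·m, R_B = 15697/1200 kN, M_B = -6807/400 kN·m

R_A = 37103/1200 kN, M_A = 12613/400 kN·m, R_B = 15697/1200 kN, M_B = -6807/400 kN·m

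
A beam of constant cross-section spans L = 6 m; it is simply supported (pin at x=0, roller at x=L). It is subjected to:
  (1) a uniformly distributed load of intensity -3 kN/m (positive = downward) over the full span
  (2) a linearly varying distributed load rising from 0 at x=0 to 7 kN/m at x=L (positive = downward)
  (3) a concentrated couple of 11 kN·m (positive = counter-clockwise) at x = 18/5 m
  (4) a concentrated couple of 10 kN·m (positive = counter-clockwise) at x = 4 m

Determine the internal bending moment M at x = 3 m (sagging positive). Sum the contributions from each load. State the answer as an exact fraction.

Load 1 — uniform load w=-3 kN/m over full span:
  M_1 = wx(L-x)/2 = (-3)·3·(6-3)/2 = -27/2 kN·m
Load 2 — triangular load w₀=7 kN/m (0→w₀ over full span):
  M_2 = w₀Lx/6 - w₀x³/(6L) = 7·6·3/6 - 7·3³/(6·6) = 63/4 kN·m
Load 3 — applied couple M₀=11 kN·m at a=18/5 m (b=L-a=12/5):
  M_3 = M₀x/L  [x≤a] = 11·3/6 = 11/2 kN·m
Load 4 — applied couple M₀=10 kN·m at a=4 m (b=L-a=2):
  M_4 = M₀x/L  [x≤a] = 10·3/6 = 5 kN·m
Superposition: M = Σ M_i = 51/4 kN·m ≈ 12.750000 kN·m

M(3) = 51/4 kN·m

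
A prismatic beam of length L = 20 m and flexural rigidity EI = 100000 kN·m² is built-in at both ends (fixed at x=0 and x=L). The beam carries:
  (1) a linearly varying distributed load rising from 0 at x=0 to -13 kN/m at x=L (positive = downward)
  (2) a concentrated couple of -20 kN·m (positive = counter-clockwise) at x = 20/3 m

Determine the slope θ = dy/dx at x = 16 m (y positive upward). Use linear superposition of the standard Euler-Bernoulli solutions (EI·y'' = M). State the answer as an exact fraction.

θ(16) = -401/93750 rad

Load 1 — triangular load w₀=-13 kN/m (0→w₀ over full span):
  θ_1 = -w₀(2x(L-x)(L-2x)(x+2L)+x²(L-x)²)/(120LEI) = -(-13)·(2·16·(20-16)·(20-2·16)·(16+2·20)+16²·(20-16)²)/(120·20·100000) = -208/46875 rad
Load 2 — applied couple M₀=-20 kN·m at a=20/3 m (b=L-a=40/3):
  θ_2 = (R_Ax²/2 - M_Ax - M₀(x-a))/EI  [x>a] with R_A=-4/3, M_A=0 = ((-4/3)·16²/2 - 0·16 - (-20)·(16-(20/3)))/100000 = 1/6250 rad
Superposition: θ = Σ θ_i = -401/93750 rad ≈ -0.004277 rad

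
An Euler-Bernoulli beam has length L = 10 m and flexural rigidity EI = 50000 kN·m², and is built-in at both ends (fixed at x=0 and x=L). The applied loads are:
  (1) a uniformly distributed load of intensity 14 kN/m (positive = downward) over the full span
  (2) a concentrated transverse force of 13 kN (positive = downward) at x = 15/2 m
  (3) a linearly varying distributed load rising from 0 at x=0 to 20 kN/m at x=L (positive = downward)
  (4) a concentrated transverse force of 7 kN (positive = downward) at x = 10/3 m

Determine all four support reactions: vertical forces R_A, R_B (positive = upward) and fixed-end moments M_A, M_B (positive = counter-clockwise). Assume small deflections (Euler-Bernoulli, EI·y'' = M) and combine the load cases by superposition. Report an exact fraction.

Load 1 — uniform load w=14 kN/m over full span:
  R_A = wL/2 = 14·10/2 = 70 kN
  M_A = wL²/12 = 14·10²/12 = 350/3 kN·m
  R_B = wL/2 = 14·10/2 = 70 kN
  M_B = -wL²/12 = -14·10²/12 = -350/3 kN·m
Load 2 — point force P=13 kN at a=15/2 m (b=L-a=5/2):
  R_A = Pb²(3a+b)/L³ = 13·(5/2)²·(3·(15/2)+(5/2))/10³ = 65/32 kN
  M_A = Pab²/L² = 13·(15/2)·(5/2)²/10² = 195/32 kN·m
  R_B = Pa²(a+3b)/L³ = 13·(15/2)²·((15/2)+3·(5/2))/10³ = 351/32 kN
  M_B = -Pa²b/L² = -13·(15/2)²·(5/2)/10² = -585/32 kN·m
Load 3 — triangular load w₀=20 kN/m (0→w₀ over full span):
  R_A = 3w₀L/20 = 3·20·10/20 = 30 kN
  M_A = w₀L²/30 = 20·10²/30 = 200/3 kN·m
  R_B = 7w₀L/20 = 7·20·10/20 = 70 kN
  M_B = -w₀L²/20 = -20·10²/20 = -100 kN·m
Load 4 — point force P=7 kN at a=10/3 m (b=L-a=20/3):
  R_A = Pb²(3a+b)/L³ = 7·(20/3)²·(3·(10/3)+(20/3))/10³ = 140/27 kN
  M_A = Pab²/L² = 7·(10/3)·(20/3)²/10² = 280/27 kN·m
  R_B = Pa²(a+3b)/L³ = 7·(10/3)²·((10/3)+3·(20/3))/10³ = 49/27 kN
  M_B = -Pa²b/L² = -7·(10/3)²·(20/3)/10² = -140/27 kN·m
Superposition: R_A = 92635/864 kN, M_A = 172625/864 kN·m, R_B = 132005/864 kN, M_B = -207475/864 kN·m

R_A = 92635/864 kN, M_A = 172625/864 kN·m, R_B = 132005/864 kN, M_B = -207475/864 kN·m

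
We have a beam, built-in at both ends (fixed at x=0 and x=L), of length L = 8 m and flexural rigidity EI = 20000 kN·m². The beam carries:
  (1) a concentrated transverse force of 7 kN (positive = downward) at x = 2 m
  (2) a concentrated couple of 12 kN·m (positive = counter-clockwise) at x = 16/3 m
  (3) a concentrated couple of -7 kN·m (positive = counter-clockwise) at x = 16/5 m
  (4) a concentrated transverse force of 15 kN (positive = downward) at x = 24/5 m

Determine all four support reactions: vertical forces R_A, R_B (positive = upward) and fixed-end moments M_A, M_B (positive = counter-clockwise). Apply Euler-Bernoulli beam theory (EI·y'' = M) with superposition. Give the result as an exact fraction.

Load 1 — point force P=7 kN at a=2 m (b=L-a=6):
  R_A = Pb²(3a+b)/L³ = 7·6²·(3·2+6)/8³ = 189/32 kN
  M_A = Pab²/L² = 7·2·6²/8² = 63/8 kN·m
  R_B = Pa²(a+3b)/L³ = 7·2²·(2+3·6)/8³ = 35/32 kN
  M_B = -Pa²b/L² = -7·2²·6/8² = -21/8 kN·m
Load 2 — applied couple M₀=12 kN·m at a=16/3 m (b=L-a=8/3):
  R_A = 6M₀ab/L³ = 6·12·(16/3)·(8/3)/8³ = 2 kN
  M_A = M₀b(2a-b)/L² = 12·(8/3)·(2·(16/3)-(8/3))/8² = 4 kN·m
  R_B = -6M₀ab/L³ = -6·12·(16/3)·(8/3)/8³ = -2 kN
  M_B = M₀a(2b-a)/L² = 12·(16/3)·(2·(8/3)-(16/3))/8² = 0 kN·m
Load 3 — applied couple M₀=-7 kN·m at a=16/5 m (b=L-a=24/5):
  R_A = 6M₀ab/L³ = 6·(-7)·(16/5)·(24/5)/8³ = -63/50 kN
  M_A = M₀b(2a-b)/L² = (-7)·(24/5)·(2·(16/5)-(24/5))/8² = -21/25 kN·m
  R_B = -6M₀ab/L³ = -6·(-7)·(16/5)·(24/5)/8³ = 63/50 kN
  M_B = M₀a(2b-a)/L² = (-7)·(16/5)·(2·(24/5)-(16/5))/8² = -56/25 kN·m
Load 4 — point force P=15 kN at a=24/5 m (b=L-a=16/5):
  R_A = Pb²(3a+b)/L³ = 15·(16/5)²·(3·(24/5)+(16/5))/8³ = 132/25 kN
  M_A = Pab²/L² = 15·(24/5)·(16/5)²/8² = 288/25 kN·m
  R_B = Pa²(a+3b)/L³ = 15·(24/5)²·((24/5)+3·(16/5))/8³ = 243/25 kN
  M_B = -Pa²b/L² = -15·(24/5)²·(16/5)/8² = -432/25 kN·m
Superposition: R_A = 9541/800 kN, M_A = 4511/200 kN·m, R_B = 8059/800 kN, M_B = -4429/200 kN·m

R_A = 9541/800 kN, M_A = 4511/200 kN·m, R_B = 8059/800 kN, M_B = -4429/200 kN·m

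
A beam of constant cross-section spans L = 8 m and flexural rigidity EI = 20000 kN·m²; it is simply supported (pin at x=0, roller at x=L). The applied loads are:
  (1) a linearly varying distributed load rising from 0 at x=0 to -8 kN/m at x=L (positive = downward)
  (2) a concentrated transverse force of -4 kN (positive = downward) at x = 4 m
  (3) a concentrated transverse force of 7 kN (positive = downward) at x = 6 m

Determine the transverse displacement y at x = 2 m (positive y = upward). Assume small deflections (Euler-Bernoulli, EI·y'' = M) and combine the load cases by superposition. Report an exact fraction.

y(2) = 71/10000 m

Load 1 — triangular load w₀=-8 kN/m (0→w₀ over full span):
  y_1 = -w₀x(7L⁴-10L²x²+3x⁴)/(360LEI) = -(-8)·2·(7·8⁴-10·8²·2²+3·2⁴)/(360·8·20000) = 109/15000 m
Load 2 — point force P=-4 kN at a=4 m (b=L-a=4):
  y_2 = -Pbx(L²-b²-x²)/(6LEI)  [x≤a] = -(-4)·4·2·(8²-4²-2²)/(6·8·20000) = 11/7500 m
Load 3 — point force P=7 kN at a=6 m (b=L-a=2):
  y_3 = -Pbx(L²-b²-x²)/(6LEI)  [x≤a] = -7·2·2·(8²-2²-2²)/(6·8·20000) = -49/30000 m
Superposition: y = Σ y_i = 71/10000 m ≈ 0.007100 m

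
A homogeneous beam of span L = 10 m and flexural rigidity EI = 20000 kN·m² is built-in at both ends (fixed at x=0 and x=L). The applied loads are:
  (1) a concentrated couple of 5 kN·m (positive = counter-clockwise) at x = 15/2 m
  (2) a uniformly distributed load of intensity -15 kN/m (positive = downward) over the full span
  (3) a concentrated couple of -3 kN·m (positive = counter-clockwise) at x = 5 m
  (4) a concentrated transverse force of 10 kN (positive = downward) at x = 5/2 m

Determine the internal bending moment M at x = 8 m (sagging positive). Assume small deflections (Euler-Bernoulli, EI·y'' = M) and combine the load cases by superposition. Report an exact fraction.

M(8) = 61/40 kN·m

Load 1 — applied couple M₀=5 kN·m at a=15/2 m (b=L-a=5/2):
  M_1 = R_Ax - M_A - M₀  [x>a] with R_A=9/16, M_A=25/16 = (9/16)·8 - (25/16) - 5 = -33/16 kN·m
Load 2 — uniform load w=-15 kN/m over full span:
  M_2 = wLx/2 - wL²/12 - wx²/2 = (-15)·10·8/2 - (-15)·10²/12 - (-15)·8²/2 = 5 kN·m
Load 3 — applied couple M₀=-3 kN·m at a=5 m (b=L-a=5):
  M_3 = R_Ax - M_A - M₀  [x>a] with R_A=-9/20, M_A=-3/4 = (-9/20)·8 - (-3/4) - (-3) = 3/20 kN·m
Load 4 — point force P=10 kN at a=5/2 m (b=L-a=15/2):
  M_4 = Pa²(a+3b)(L-x)/L³ - Pa²b/L²  [x>a] = 10·(5/2)²·((5/2)+3·(15/2))·(10-8)/10³ - 10·(5/2)²·(15/2)/10² = -25/16 kN·m
Superposition: M = Σ M_i = 61/40 kN·m ≈ 1.525000 kN·m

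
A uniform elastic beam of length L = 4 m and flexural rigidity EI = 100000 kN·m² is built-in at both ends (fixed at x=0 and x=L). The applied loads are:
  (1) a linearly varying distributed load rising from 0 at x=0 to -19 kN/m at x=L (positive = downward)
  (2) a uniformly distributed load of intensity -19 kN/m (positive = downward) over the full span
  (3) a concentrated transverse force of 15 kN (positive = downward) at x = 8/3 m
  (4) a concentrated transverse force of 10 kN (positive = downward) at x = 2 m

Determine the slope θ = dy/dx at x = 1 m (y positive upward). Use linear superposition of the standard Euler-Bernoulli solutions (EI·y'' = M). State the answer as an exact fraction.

θ(1) = 1461/16000000 rad

Load 1 — triangular load w₀=-19 kN/m (0→w₀ over full span):
  θ_1 = -w₀(2x(L-x)(L-2x)(x+2L)+x²(L-x)²)/(120LEI) = -(-19)·(2·1·(4-1)·(4-2·1)·(1+2·4)+1²·(4-1)²)/(120·4·100000) = 741/16000000 rad
Load 2 — uniform load w=-19 kN/m over full span:
  θ_2 = -wx(L-x)(L-2x)/(12EI) = -(-19)·1·(4-1)·(4-2·1)/(12·100000) = 19/200000 rad
Load 3 — point force P=15 kN at a=8/3 m (b=L-a=4/3):
  θ_3 = -Pb²x(2aL-(3a+b)x)/(2L³EI)  [x≤a] = -15·(4/3)²·1·(2·(8/3)·4-(3·(8/3)+(4/3))·1)/(2·4³·100000) = -1/40000 rad
Load 4 — point force P=10 kN at a=2 m (b=L-a=2):
  θ_4 = -Pb²x(2aL-(3a+b)x)/(2L³EI)  [x≤a] = -10·2²·1·(2·2·4-(3·2+2)·1)/(2·4³·100000) = -1/40000 rad
Superposition: θ = Σ θ_i = 1461/16000000 rad ≈ 0.000091 rad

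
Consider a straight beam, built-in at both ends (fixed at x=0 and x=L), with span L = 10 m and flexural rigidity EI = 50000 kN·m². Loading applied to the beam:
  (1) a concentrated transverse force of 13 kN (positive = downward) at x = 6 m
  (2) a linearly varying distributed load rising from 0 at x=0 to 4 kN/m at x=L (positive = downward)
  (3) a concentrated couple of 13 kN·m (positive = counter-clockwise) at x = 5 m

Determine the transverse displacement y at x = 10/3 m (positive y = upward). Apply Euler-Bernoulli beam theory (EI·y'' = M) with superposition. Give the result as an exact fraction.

y(10/3) = -124679/72900000 m

Load 1 — point force P=13 kN at a=6 m (b=L-a=4):
  y_1 = -Pb²x²(3aL-(3a+b)x)/(6L³EI)  [x≤a] = -13·4²·(10/3)²·(3·6·10-(3·6+4)·(10/3))/(6·10³·50000) = -208/253125 m
Load 2 — triangular load w₀=4 kN/m (0→w₀ over full span):
  y_2 = -w₀x²(L-x)²(x+2L)/(120LEI) = -4·(10/3)²·(10-(10/3))²·((10/3)+2·10)/(120·10·50000) = -14/18225 m
Load 3 — applied couple M₀=13 kN·m at a=5 m (b=L-a=5):
  y_3 = (R_Ax³/6 - M_Ax²/2)/EI  [x≤a] with R_A=39/20, M_A=13/4 = ((39/20)·(10/3)³/6 - (13/4)·(10/3)²/2)/50000 = -13/108000 m
Superposition: y = Σ y_i = -124679/72900000 m ≈ -0.001710 m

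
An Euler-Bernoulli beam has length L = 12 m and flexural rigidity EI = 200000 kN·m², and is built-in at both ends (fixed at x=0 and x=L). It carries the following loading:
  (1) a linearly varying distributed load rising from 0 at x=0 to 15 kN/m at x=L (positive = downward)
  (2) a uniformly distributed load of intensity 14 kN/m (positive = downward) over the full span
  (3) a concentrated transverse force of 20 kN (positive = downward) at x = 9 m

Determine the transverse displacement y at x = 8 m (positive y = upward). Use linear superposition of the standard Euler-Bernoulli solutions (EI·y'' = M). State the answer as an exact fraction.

y(8) = -129/25000 m

Load 1 — triangular load w₀=15 kN/m (0→w₀ over full span):
  y_1 = -w₀x²(L-x)²(x+2L)/(120LEI) = -15·8²·(12-8)²·(8+2·12)/(120·12·200000) = -16/9375 m
Load 2 — uniform load w=14 kN/m over full span:
  y_2 = -wx²(L-x)²/(24EI) = -14·8²·(12-8)²/(24·200000) = -28/9375 m
Load 3 — point force P=20 kN at a=9 m (b=L-a=3):
  y_3 = -Pb²x²(3aL-(3a+b)x)/(6L³EI)  [x≤a] = -20·3²·8²·(3·9·12-(3·9+3)·8)/(6·12³·200000) = -7/15000 m
Superposition: y = Σ y_i = -129/25000 m ≈ -0.005160 m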